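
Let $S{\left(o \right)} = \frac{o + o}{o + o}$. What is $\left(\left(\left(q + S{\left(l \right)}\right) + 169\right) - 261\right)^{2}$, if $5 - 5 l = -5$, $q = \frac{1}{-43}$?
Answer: $\frac{15319396}{1849} \approx 8285.2$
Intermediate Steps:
$q = - \frac{1}{43} \approx -0.023256$
$l = 2$ ($l = 1 - -1 = 1 + 1 = 2$)
$S{\left(o \right)} = 1$ ($S{\left(o \right)} = \frac{2 o}{2 o} = 2 o \frac{1}{2 o} = 1$)
$\left(\left(\left(q + S{\left(l \right)}\right) + 169\right) - 261\right)^{2} = \left(\left(\left(- \frac{1}{43} + 1\right) + 169\right) - 261\right)^{2} = \left(\left(\frac{42}{43} + 169\right) - 261\right)^{2} = \left(\frac{7309}{43} - 261\right)^{2} = \left(- \frac{3914}{43}\right)^{2} = \frac{15319396}{1849}$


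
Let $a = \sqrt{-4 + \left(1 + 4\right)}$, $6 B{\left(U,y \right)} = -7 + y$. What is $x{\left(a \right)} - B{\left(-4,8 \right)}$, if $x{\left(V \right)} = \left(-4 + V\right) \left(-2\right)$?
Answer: $\frac{35}{6} \approx 5.8333$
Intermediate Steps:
$B{\left(U,y \right)} = - \frac{7}{6} + \frac{y}{6}$ ($B{\left(U,y \right)} = \frac{-7 + y}{6} = - \frac{7}{6} + \frac{y}{6}$)
$a = 1$ ($a = \sqrt{-4 + 5} = \sqrt{1} = 1$)
$x{\left(V \right)} = 8 - 2 V$
$x{\left(a \right)} - B{\left(-4,8 \right)} = \left(8 - 2\right) - \left(- \frac{7}{6} + \frac{1}{6} \cdot 8\right) = \left(8 - 2\right) - \left(- \frac{7}{6} + \frac{4}{3}\right) = 6 - \frac{1}{6} = \frac{35}{6}$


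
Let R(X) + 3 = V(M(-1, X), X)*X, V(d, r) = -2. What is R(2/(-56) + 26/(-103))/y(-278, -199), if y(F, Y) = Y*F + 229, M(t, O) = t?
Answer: -1165/26701514 ≈ -4.3630e-5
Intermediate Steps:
y(F, Y) = 229 + F*Y (y(F, Y) = F*Y + 229 = 229 + F*Y)
R(X) = -3 - 2*X
R(2/(-56) + 26/(-103))/y(-278, -199) = (-3 - 2*(2/(-56) + 26/(-103)))/(229 - 278*(-199)) = (-3 - 2*(2*(-1/56) + 26*(-1/103)))/(229 + 55322) = (-3 - 2*(-1/28 - 26/103))/55551 = (-3 - 2*(-831/2884))*(1/55551) = (-3 + 831/1442)*(1/55551) = -3495/1442*1/55551 = -1165/26701514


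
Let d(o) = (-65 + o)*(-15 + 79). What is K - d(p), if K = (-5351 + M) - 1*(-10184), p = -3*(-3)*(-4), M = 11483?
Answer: 22780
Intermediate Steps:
p = -36 (p = 9*(-4) = -36)
K = 16316 (K = (-5351 + 11483) - 1*(-10184) = 6132 + 10184 = 16316)
d(o) = -4160 + 64*o (d(o) = (-65 + o)*64 = -4160 + 64*o)
K - d(p) = 16316 - (-4160 + 64*(-36)) = 16316 - (-4160 - 2304) = 16316 - 1*(-6464) = 16316 + 6464 = 22780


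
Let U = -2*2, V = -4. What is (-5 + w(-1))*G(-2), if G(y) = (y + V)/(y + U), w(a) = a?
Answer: -6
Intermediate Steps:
U = -4
G(y) = 1 (G(y) = (y - 4)/(y - 4) = (-4 + y)/(-4 + y) = 1)
(-5 + w(-1))*G(-2) = (-5 - 1)*1 = -6*1 = -6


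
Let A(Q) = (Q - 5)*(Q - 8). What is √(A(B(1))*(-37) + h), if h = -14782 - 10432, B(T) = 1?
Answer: 25*I*√42 ≈ 162.02*I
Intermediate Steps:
A(Q) = (-8 + Q)*(-5 + Q) (A(Q) = (-5 + Q)*(-8 + Q) = (-8 + Q)*(-5 + Q))
h = -25214
√(A(B(1))*(-37) + h) = √((40 + 1² - 13*1)*(-37) - 25214) = √((40 + 1 - 13)*(-37) - 25214) = √(28*(-37) - 25214) = √(-1036 - 25214) = √(-26250) = 25*I*√42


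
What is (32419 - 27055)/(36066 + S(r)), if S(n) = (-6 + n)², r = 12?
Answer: 894/6017 ≈ 0.14858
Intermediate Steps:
(32419 - 27055)/(36066 + S(r)) = (32419 - 27055)/(36066 + (-6 + 12)²) = 5364/(36066 + 6²) = 5364/(36066 + 36) = 5364/36102 = 5364*(1/36102) = 894/6017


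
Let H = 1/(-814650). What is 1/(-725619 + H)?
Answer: -814650/591125518351 ≈ -1.3781e-6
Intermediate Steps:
H = -1/814650 ≈ -1.2275e-6
1/(-725619 + H) = 1/(-725619 - 1/814650) = 1/(-591125518351/814650) = -814650/591125518351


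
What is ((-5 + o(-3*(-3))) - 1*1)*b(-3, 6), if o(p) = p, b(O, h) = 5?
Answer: 15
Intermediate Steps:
((-5 + o(-3*(-3))) - 1*1)*b(-3, 6) = ((-5 - 3*(-3)) - 1*1)*5 = ((-5 + 9) - 1)*5 = (4 - 1)*5 = 3*5 = 15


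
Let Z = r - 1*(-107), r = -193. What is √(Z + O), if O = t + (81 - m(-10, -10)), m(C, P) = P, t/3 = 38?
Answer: √119 ≈ 10.909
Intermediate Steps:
t = 114 (t = 3*38 = 114)
Z = -86 (Z = -193 - 1*(-107) = -193 + 107 = -86)
O = 205 (O = 114 + (81 - 1*(-10)) = 114 + (81 + 10) = 114 + 91 = 205)
√(Z + O) = √(-86 + 205) = √119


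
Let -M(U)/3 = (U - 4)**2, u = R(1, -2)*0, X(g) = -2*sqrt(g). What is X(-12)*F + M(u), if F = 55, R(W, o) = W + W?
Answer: -48 - 220*I*sqrt(3) ≈ -48.0 - 381.05*I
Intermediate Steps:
R(W, o) = 2*W
u = 0 (u = (2*1)*0 = 2*0 = 0)
M(U) = -3*(-4 + U)**2 (M(U) = -3*(U - 4)**2 = -3*(-4 + U)**2)
X(-12)*F + M(u) = -4*I*sqrt(3)*55 - 3*(-4 + 0)**2 = -4*I*sqrt(3)*55 - 3*(-4)**2 = -4*I*sqrt(3)*55 - 3*16 = -220*I*sqrt(3) - 48 = -48 - 220*I*sqrt(3)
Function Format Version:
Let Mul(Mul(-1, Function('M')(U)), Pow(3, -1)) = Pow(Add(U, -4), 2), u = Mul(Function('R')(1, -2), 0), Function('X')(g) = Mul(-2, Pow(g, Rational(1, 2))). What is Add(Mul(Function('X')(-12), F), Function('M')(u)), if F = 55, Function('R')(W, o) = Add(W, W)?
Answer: Add(-48, Mul(-220, I, Pow(3, Rational(1, 2)))) ≈ Add(-48.000, Mul(-381.05, I))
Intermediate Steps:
Function('R')(W, o) = Mul(2, W)
u = 0 (u = Mul(Mul(2, 1), 0) = Mul(2, 0) = 0)
Function('M')(U) = Mul(-3, Pow(Add(-4, U), 2)) (Function('M')(U) = Mul(-3, Pow(Add(U, -4), 2)) = Mul(-3, Pow(Add(-4, U), 2)))
Add(Mul(Function('X')(-12), F), Function('M')(u)) = Add(Mul(Mul(-2, Pow(-12, Rational(1, 2))), 55), Mul(-3, Pow(Add(-4, 0), 2))) = Add(Mul(Mul(-2, Mul(2, I, Pow(3, Rational(1, 2)))), 55), Mul(-3, Pow(-4, 2))) = Add(Mul(Mul(-4, I, Pow(3, Rational(1, 2))), 55), Mul(-3, 16)) = Add(Mul(-220, I, Pow(3, Rational(1, 2))), -48) = Add(-48, Mul(-220, I, Pow(3, Rational(1, 2))))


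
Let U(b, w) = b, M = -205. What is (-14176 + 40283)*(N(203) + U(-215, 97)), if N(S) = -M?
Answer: -261070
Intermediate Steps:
N(S) = 205 (N(S) = -1*(-205) = 205)
(-14176 + 40283)*(N(203) + U(-215, 97)) = (-14176 + 40283)*(205 - 215) = 26107*(-10) = -261070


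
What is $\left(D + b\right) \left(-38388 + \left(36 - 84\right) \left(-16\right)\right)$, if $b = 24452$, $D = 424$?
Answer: $-935835120$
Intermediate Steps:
$\left(D + b\right) \left(-38388 + \left(36 - 84\right) \left(-16\right)\right) = \left(424 + 24452\right) \left(-38388 + \left(36 - 84\right) \left(-16\right)\right) = 24876 \left(-38388 - -768\right) = 24876 \left(-38388 + 768\right) = 24876 \left(-37620\right) = -935835120$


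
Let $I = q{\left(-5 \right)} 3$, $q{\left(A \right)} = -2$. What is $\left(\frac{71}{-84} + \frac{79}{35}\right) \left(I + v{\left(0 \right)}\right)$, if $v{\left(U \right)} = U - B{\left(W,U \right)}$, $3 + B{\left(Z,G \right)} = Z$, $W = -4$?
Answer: $\frac{593}{420} \approx 1.4119$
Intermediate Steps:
$B{\left(Z,G \right)} = -3 + Z$
$v{\left(U \right)} = 7 + U$ ($v{\left(U \right)} = U - \left(-3 - 4\right) = U - -7 = U + 7 = 7 + U$)
$I = -6$ ($I = \left(-2\right) 3 = -6$)
$\left(\frac{71}{-84} + \frac{79}{35}\right) \left(I + v{\left(0 \right)}\right) = \left(\frac{71}{-84} + \frac{79}{35}\right) \left(-6 + \left(7 + 0\right)\right) = \left(71 \left(- \frac{1}{84}\right) + 79 \cdot \frac{1}{35}\right) \left(-6 + 7\right) = \left(- \frac{71}{84} + \frac{79}{35}\right) 1 = \frac{593}{420} \cdot 1 = \frac{593}{420}$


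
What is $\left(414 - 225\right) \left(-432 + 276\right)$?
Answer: $-29484$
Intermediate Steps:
$\left(414 - 225\right) \left(-432 + 276\right) = \left(414 - 225\right) \left(-156\right) = 189 \left(-156\right) = -29484$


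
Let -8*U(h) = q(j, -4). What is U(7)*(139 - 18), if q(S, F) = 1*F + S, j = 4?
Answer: 0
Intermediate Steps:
q(S, F) = F + S
U(h) = 0 (U(h) = -(-4 + 4)/8 = -1/8*0 = 0)
U(7)*(139 - 18) = 0*(139 - 18) = 0*121 = 0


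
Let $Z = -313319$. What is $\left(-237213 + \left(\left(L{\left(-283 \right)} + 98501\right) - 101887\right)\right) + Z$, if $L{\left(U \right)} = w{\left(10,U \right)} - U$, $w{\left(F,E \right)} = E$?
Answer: $-553918$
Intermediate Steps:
$L{\left(U \right)} = 0$ ($L{\left(U \right)} = U - U = 0$)
$\left(-237213 + \left(\left(L{\left(-283 \right)} + 98501\right) - 101887\right)\right) + Z = \left(-237213 + \left(\left(0 + 98501\right) - 101887\right)\right) - 313319 = \left(-237213 + \left(98501 - 101887\right)\right) - 313319 = \left(-237213 - 3386\right) - 313319 = -240599 - 313319 = -553918$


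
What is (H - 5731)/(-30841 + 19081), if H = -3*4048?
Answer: 3575/2352 ≈ 1.5200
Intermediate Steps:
H = -12144
(H - 5731)/(-30841 + 19081) = (-12144 - 5731)/(-30841 + 19081) = -17875/(-11760) = -17875*(-1/11760) = 3575/2352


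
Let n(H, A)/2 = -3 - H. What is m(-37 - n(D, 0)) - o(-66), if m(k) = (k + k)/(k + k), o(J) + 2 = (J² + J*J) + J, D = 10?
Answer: -8643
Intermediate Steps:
n(H, A) = -6 - 2*H (n(H, A) = 2*(-3 - H) = -6 - 2*H)
o(J) = -2 + J + 2*J² (o(J) = -2 + ((J² + J*J) + J) = -2 + ((J² + J²) + J) = -2 + (2*J² + J) = -2 + (J + 2*J²) = -2 + J + 2*J²)
m(k) = 1 (m(k) = (2*k)/((2*k)) = (2*k)*(1/(2*k)) = 1)
m(-37 - n(D, 0)) - o(-66) = 1 - (-2 - 66 + 2*(-66)²) = 1 - (-2 - 66 + 2*4356) = 1 - (-2 - 66 + 8712) = 1 - 1*8644 = 1 - 8644 = -8643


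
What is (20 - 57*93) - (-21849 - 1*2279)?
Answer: 18847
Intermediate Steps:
(20 - 57*93) - (-21849 - 1*2279) = (20 - 5301) - (-21849 - 2279) = -5281 - 1*(-24128) = -5281 + 24128 = 18847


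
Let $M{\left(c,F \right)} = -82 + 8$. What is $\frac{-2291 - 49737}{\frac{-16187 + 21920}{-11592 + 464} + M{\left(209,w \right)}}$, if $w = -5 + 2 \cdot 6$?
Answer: $\frac{44535968}{63785} \approx 698.22$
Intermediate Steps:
$w = 7$ ($w = -5 + 12 = 7$)
$M{\left(c,F \right)} = -74$
$\frac{-2291 - 49737}{\frac{-16187 + 21920}{-11592 + 464} + M{\left(209,w \right)}} = \frac{-2291 - 49737}{\frac{-16187 + 21920}{-11592 + 464} - 74} = - \frac{52028}{\frac{5733}{-11128} - 74} = - \frac{52028}{5733 \left(- \frac{1}{11128}\right) - 74} = - \frac{52028}{- \frac{441}{856} - 74} = - \frac{52028}{- \frac{63785}{856}} = \left(-52028\right) \left(- \frac{856}{63785}\right) = \frac{44535968}{63785}$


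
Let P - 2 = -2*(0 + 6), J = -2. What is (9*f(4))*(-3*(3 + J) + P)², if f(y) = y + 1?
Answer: 7605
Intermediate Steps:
f(y) = 1 + y
P = -10 (P = 2 - 2*(0 + 6) = 2 - 2*6 = 2 - 12 = -10)
(9*f(4))*(-3*(3 + J) + P)² = (9*(1 + 4))*(-3*(3 - 2) - 10)² = (9*5)*(-3*1 - 10)² = 45*(-3 - 10)² = 45*(-13)² = 45*169 = 7605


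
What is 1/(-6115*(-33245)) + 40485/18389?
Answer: 8230324208264/3738358195075 ≈ 2.2016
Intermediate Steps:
1/(-6115*(-33245)) + 40485/18389 = -1/6115*(-1/33245) + 40485*(1/18389) = 1/203293175 + 40485/18389 = 8230324208264/3738358195075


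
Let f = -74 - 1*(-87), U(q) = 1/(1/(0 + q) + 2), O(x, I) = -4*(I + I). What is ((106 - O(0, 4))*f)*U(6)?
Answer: 828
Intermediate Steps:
O(x, I) = -8*I
U(q) = 1/(2 + 1/q) (U(q) = 1/(1/q + 2) = 1/(2 + 1/q))
f = 13 (f = -74 + 87 = 13)
((106 - O(0, 4))*f)*U(6) = ((106 - (-8)*4)*13)*(6/(1 + 2*6)) = ((106 - 1*(-32))*13)*(6/(1 + 12)) = ((106 + 32)*13)*(6/13) = (138*13)*(6*(1/13)) = 1794*(6/13) = 828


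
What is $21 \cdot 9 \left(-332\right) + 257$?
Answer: $-62491$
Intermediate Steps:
$21 \cdot 9 \left(-332\right) + 257 = 189 \left(-332\right) + 257 = -62748 + 257 = -62491$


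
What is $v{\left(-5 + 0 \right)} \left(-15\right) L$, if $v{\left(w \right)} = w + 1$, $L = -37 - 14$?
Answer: $-3060$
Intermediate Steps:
$L = -51$ ($L = -37 - 14 = -51$)
$v{\left(w \right)} = 1 + w$
$v{\left(-5 + 0 \right)} \left(-15\right) L = \left(1 + \left(-5 + 0\right)\right) \left(-15\right) \left(-51\right) = \left(1 - 5\right) \left(-15\right) \left(-51\right) = \left(-4\right) \left(-15\right) \left(-51\right) = 60 \left(-51\right) = -3060$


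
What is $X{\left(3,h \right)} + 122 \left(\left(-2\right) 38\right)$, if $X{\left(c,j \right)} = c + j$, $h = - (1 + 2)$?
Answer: $-9272$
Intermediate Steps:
$h = -3$ ($h = \left(-1\right) 3 = -3$)
$X{\left(3,h \right)} + 122 \left(\left(-2\right) 38\right) = \left(3 - 3\right) + 122 \left(\left(-2\right) 38\right) = 0 + 122 \left(-76\right) = 0 - 9272 = -9272$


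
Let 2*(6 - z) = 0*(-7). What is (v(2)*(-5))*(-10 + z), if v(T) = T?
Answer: 40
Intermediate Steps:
z = 6 (z = 6 - 0*(-7) = 6 - 1/2*0 = 6 + 0 = 6)
(v(2)*(-5))*(-10 + z) = (2*(-5))*(-10 + 6) = -10*(-4) = 40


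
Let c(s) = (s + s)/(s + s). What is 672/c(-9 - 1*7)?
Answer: 672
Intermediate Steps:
c(s) = 1 (c(s) = (2*s)/((2*s)) = (2*s)*(1/(2*s)) = 1)
672/c(-9 - 1*7) = 672/1 = 672*1 = 672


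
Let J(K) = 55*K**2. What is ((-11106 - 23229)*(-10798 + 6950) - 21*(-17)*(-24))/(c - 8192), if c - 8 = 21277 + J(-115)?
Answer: 33028128/185117 ≈ 178.42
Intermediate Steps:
c = 748660 (c = 8 + (21277 + 55*(-115)**2) = 8 + (21277 + 55*13225) = 8 + (21277 + 727375) = 8 + 748652 = 748660)
((-11106 - 23229)*(-10798 + 6950) - 21*(-17)*(-24))/(c - 8192) = ((-11106 - 23229)*(-10798 + 6950) - 21*(-17)*(-24))/(748660 - 8192) = (-34335*(-3848) + 357*(-24))/740468 = (132121080 - 8568)*(1/740468) = 132112512*(1/740468) = 33028128/185117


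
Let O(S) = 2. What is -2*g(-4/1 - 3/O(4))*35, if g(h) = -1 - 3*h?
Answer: -1085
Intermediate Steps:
-2*g(-4/1 - 3/O(4))*35 = -2*(-1 - 3*(-4/1 - 3/2))*35 = -2*(-1 - 3*(-4*1 - 3*½))*35 = -2*(-1 - 3*(-4 - 3/2))*35 = -2*(-1 - 3*(-11/2))*35 = -2*(-1 + 33/2)*35 = -2*31/2*35 = -31*35 = -1085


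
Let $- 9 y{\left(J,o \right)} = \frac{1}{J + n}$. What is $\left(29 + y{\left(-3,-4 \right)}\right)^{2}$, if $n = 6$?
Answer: $\frac{611524}{729} \approx 838.85$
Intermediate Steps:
$y{\left(J,o \right)} = - \frac{1}{9 \left(6 + J\right)}$ ($y{\left(J,o \right)} = - \frac{1}{9 \left(J + 6\right)} = - \frac{1}{9 \left(6 + J\right)}$)
$\left(29 + y{\left(-3,-4 \right)}\right)^{2} = \left(29 - \frac{1}{54 + 9 \left(-3\right)}\right)^{2} = \left(29 - \frac{1}{54 - 27}\right)^{2} = \left(29 - \frac{1}{27}\right)^{2} = \left(\frac{782}{27}\right)^{2} = \frac{611524}{729}$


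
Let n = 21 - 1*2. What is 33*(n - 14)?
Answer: 165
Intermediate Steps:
n = 19 (n = 21 - 2 = 19)
33*(n - 14) = 33*(19 - 14) = 33*5 = 165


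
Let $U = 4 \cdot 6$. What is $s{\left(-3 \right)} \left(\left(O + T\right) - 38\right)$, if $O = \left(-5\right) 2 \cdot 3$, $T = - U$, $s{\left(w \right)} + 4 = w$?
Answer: $644$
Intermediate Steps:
$s{\left(w \right)} = -4 + w$
$U = 24$
$T = -24$ ($T = \left(-1\right) 24 = -24$)
$O = -30$ ($O = \left(-10\right) 3 = -30$)
$s{\left(-3 \right)} \left(\left(O + T\right) - 38\right) = \left(-4 - 3\right) \left(\left(-30 - 24\right) - 38\right) = - 7 \left(-54 - 38\right) = \left(-7\right) \left(-92\right) = 644$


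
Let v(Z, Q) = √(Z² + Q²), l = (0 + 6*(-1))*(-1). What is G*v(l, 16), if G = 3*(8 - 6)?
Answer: 12*√73 ≈ 102.53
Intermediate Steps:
l = 6 (l = (0 - 6)*(-1) = -6*(-1) = 6)
v(Z, Q) = √(Q² + Z²)
G = 6 (G = 3*2 = 6)
G*v(l, 16) = 6*√(16² + 6²) = 6*√(256 + 36) = 6*√292 = 6*(2*√73) = 12*√73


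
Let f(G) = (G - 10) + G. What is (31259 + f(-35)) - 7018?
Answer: 24161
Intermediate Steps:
f(G) = -10 + 2*G (f(G) = (-10 + G) + G = -10 + 2*G)
(31259 + f(-35)) - 7018 = (31259 + (-10 + 2*(-35))) - 7018 = (31259 + (-10 - 70)) - 7018 = (31259 - 80) - 7018 = 31179 - 7018 = 24161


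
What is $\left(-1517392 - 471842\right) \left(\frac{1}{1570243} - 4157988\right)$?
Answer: $\frac{12987811333167040422}{1570243} \approx 8.2712 \cdot 10^{12}$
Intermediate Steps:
$\left(-1517392 - 471842\right) \left(\frac{1}{1570243} - 4157988\right) = - 1989234 \left(\frac{1}{1570243} - 4157988\right) = \left(-1989234\right) \left(- \frac{6529051551083}{1570243}\right) = \frac{12987811333167040422}{1570243}$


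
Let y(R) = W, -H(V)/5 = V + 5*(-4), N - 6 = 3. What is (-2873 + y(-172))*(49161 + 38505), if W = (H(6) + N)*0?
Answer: -251864418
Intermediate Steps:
N = 9 (N = 6 + 3 = 9)
H(V) = 100 - 5*V (H(V) = -5*(V + 5*(-4)) = -5*(V - 20) = -5*(-20 + V) = 100 - 5*V)
W = 0 (W = ((100 - 5*6) + 9)*0 = ((100 - 30) + 9)*0 = (70 + 9)*0 = 79*0 = 0)
y(R) = 0
(-2873 + y(-172))*(49161 + 38505) = (-2873 + 0)*(49161 + 38505) = -2873*87666 = -251864418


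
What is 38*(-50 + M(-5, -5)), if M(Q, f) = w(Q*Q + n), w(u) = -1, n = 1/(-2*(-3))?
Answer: -1938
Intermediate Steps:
n = 1/6 ≈ 0.16667
M(Q, f) = -1
38*(-50 + M(-5, -5)) = 38*(-50 - 1) = 38*(-51) = -1938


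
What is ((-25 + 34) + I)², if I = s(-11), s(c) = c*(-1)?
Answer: 400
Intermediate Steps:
s(c) = -c
I = 11 (I = -1*(-11) = 11)
((-25 + 34) + I)² = ((-25 + 34) + 11)² = (9 + 11)² = 20² = 400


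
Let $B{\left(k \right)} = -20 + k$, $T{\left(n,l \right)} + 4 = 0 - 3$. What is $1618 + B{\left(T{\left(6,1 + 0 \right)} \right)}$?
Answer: $1591$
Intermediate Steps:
$T{\left(n,l \right)} = -7$ ($T{\left(n,l \right)} = -4 + \left(0 - 3\right) = -4 - 3 = -7$)
$1618 + B{\left(T{\left(6,1 + 0 \right)} \right)} = 1618 - 27 = 1591$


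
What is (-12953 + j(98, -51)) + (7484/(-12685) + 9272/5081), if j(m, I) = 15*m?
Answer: -740028296139/64452485 ≈ -11482.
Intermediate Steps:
(-12953 + j(98, -51)) + (7484/(-12685) + 9272/5081) = (-12953 + 15*98) + (7484/(-12685) + 9272/5081) = (-12953 + 1470) + (7484*(-1/12685) + 9272*(1/5081)) = -11483 + (-7484/12685 + 9272/5081) = -11483 + 79589116/64452485 = -740028296139/64452485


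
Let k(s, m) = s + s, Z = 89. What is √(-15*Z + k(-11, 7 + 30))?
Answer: I*√1357 ≈ 36.837*I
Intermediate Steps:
k(s, m) = 2*s
√(-15*Z + k(-11, 7 + 30)) = √(-15*89 + 2*(-11)) = √(-1335 - 22) = √(-1357) = I*√1357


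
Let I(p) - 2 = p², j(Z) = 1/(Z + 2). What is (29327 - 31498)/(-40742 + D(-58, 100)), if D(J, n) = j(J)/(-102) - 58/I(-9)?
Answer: 1029262416/19315950445 ≈ 0.053286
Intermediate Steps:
j(Z) = 1/(2 + Z)
I(p) = 2 + p²
D(J, n) = -58/83 - 1/(102*(2 + J)) (D(J, n) = 1/((2 + J)*(-102)) - 58/(2 + (-9)²) = -1/102/(2 + J) - 58/(2 + 81) = -1/(102*(2 + J)) - 58/83 = -58/83 - 1/(102*(2 + J)))
(29327 - 31498)/(-40742 + D(-58, 100)) = (29327 - 31498)/(-40742 + (-11915 - 5916*(-58))/(8466*(2 - 58))) = -2171/(-40742 + (1/8466)*(-11915 + 343128)/(-56)) = -2171/(-40742 + (1/8466)*(-1/56)*331213) = -2171/(-40742 - 331213/474096) = -2171/(-19315950445/474096) = -2171*(-474096/19315950445) = 1029262416/19315950445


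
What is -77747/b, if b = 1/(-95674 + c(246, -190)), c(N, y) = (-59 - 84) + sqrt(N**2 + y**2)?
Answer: 7449484299 - 155494*sqrt(24154) ≈ 7.4253e+9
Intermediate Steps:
c(N, y) = -143 + sqrt(N**2 + y**2)
b = 1/(-95817 + 2*sqrt(24154)) (b = 1/(-95674 + (-143 + sqrt(246**2 + (-190)**2))) = 1/(-95674 + (-143 + sqrt(60516 + 36100))) = 1/(-95674 + (-143 + sqrt(96616))) = 1/(-95674 + (-143 + 2*sqrt(24154))) = 1/(-95817 + 2*sqrt(24154)) ≈ -1.0471e-5)
-77747/b = -77747/(-95817/9180800873 - 2*sqrt(24154)/9180800873)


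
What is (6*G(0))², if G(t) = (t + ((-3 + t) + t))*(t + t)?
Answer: 0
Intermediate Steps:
G(t) = 2*t*(-3 + 3*t) (G(t) = (t + (-3 + 2*t))*(2*t) = (-3 + 3*t)*(2*t) = 2*t*(-3 + 3*t))
(6*G(0))² = (6*(6*0*(-1 + 0)))² = (6*(6*0*(-1)))² = (6*0)² = 0² = 0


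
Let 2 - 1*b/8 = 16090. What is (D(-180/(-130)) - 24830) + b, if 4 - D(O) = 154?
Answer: -153684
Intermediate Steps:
b = -128704 (b = 16 - 8*16090 = 16 - 128720 = -128704)
D(O) = -150 (D(O) = 4 - 1*154 = 4 - 154 = -150)
(D(-180/(-130)) - 24830) + b = (-150 - 24830) - 128704 = -24980 - 128704 = -153684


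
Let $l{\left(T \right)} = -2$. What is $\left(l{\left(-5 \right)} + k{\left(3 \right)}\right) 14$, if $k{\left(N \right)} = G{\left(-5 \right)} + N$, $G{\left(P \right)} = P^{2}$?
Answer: $364$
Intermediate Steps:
$k{\left(N \right)} = 25 + N$ ($k{\left(N \right)} = \left(-5\right)^{2} + N = 25 + N$)
$\left(l{\left(-5 \right)} + k{\left(3 \right)}\right) 14 = \left(-2 + \left(25 + 3\right)\right) 14 = \left(-2 + 28\right) 14 = 26 \cdot 14 = 364$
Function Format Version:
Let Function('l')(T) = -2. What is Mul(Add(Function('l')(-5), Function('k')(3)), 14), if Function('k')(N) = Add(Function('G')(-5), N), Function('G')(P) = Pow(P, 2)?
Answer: 364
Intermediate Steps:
Function('k')(N) = Add(25, N) (Function('k')(N) = Add(Pow(-5, 2), N) = Add(25, N))
Mul(Add(Function('l')(-5), Function('k')(3)), 14) = Mul(Add(-2, Add(25, 3)), 14) = Mul(Add(-2, 28), 14) = Mul(26, 14) = 364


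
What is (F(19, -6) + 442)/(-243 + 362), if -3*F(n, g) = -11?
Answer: 191/51 ≈ 3.7451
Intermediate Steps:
F(n, g) = 11/3 (F(n, g) = -⅓*(-11) = 11/3)
(F(19, -6) + 442)/(-243 + 362) = (11/3 + 442)/(-243 + 362) = (1337/3)/119 = (1337/3)*(1/119) = 191/51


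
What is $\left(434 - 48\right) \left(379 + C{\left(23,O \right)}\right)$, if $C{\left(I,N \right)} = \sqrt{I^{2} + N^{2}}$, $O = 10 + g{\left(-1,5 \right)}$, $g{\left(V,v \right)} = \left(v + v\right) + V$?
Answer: $146294 + 386 \sqrt{890} \approx 1.5781 \cdot 10^{5}$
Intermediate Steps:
$g{\left(V,v \right)} = V + 2 v$ ($g{\left(V,v \right)} = 2 v + V = V + 2 v$)
$O = 19$ ($O = 10 + \left(-1 + 2 \cdot 5\right) = 10 + \left(-1 + 10\right) = 10 + 9 = 19$)
$\left(434 - 48\right) \left(379 + C{\left(23,O \right)}\right) = \left(434 - 48\right) \left(379 + \sqrt{23^{2} + 19^{2}}\right) = 386 \left(379 + \sqrt{529 + 361}\right) = 386 \left(379 + \sqrt{890}\right) = 146294 + 386 \sqrt{890}$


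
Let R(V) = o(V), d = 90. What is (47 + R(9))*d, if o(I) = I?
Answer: 5040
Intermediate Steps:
R(V) = V
(47 + R(9))*d = (47 + 9)*90 = 56*90 = 5040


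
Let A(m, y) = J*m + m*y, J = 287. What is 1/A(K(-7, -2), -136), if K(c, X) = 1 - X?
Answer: 1/453 ≈ 0.0022075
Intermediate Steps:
A(m, y) = 287*m + m*y
1/A(K(-7, -2), -136) = 1/((1 - 1*(-2))*(287 - 136)) = 1/((1 + 2)*151) = 1/(3*151) = 1/453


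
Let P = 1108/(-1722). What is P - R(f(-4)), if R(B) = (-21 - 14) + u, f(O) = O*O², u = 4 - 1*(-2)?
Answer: 24415/861 ≈ 28.357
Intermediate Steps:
u = 6 (u = 4 + 2 = 6)
f(O) = O³
P = -554/861 (P = 1108*(-1/1722) = -554/861 ≈ -0.64344)
R(B) = -29 (R(B) = (-21 - 14) + 6 = -35 + 6 = -29)
P - R(f(-4)) = -554/861 - 1*(-29) = -554/861 + 29 = 24415/861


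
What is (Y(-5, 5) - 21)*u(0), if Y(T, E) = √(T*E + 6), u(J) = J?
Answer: 0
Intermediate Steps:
Y(T, E) = √(6 + E*T) (Y(T, E) = √(E*T + 6) = √(6 + E*T))
(Y(-5, 5) - 21)*u(0) = (√(6 + 5*(-5)) - 21)*0 = (√(6 - 25) - 21)*0 = (√(-19) - 21)*0 = (I*√19 - 21)*0 = (-21 + I*√19)*0 = 0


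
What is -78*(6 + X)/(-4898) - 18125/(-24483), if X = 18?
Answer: 67304213/59958867 ≈ 1.1225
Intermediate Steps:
-78*(6 + X)/(-4898) - 18125/(-24483) = -78*(6 + 18)/(-4898) - 18125/(-24483) = -78*24*(-1/4898) - 18125*(-1/24483) = -1872*(-1/4898) + 18125/24483 = 936/2449 + 18125/24483 = 67304213/59958867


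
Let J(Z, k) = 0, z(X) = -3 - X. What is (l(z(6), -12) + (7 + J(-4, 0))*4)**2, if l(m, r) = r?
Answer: 256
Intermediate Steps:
(l(z(6), -12) + (7 + J(-4, 0))*4)**2 = (-12 + (7 + 0)*4)**2 = (-12 + 7*4)**2 = (-12 + 28)**2 = 16**2 = 256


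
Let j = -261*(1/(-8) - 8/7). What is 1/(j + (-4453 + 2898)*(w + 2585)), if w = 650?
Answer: -56/281685269 ≈ -1.9880e-7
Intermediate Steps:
j = 18531/56 (j = -261*(1*(-1/8) - 8*1/7) = -261*(-1/8 - 8/7) = -261*(-71/56) = 18531/56 ≈ 330.91)
1/(j + (-4453 + 2898)*(w + 2585)) = 1/(18531/56 + (-4453 + 2898)*(650 + 2585)) = 1/(18531/56 - 1555*3235) = 1/(18531/56 - 5030425) = 1/(-281685269/56) = -56/281685269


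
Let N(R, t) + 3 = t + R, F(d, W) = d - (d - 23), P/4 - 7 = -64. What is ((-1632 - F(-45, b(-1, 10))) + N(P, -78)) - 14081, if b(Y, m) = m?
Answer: -16045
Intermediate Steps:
P = -228 (P = 28 + 4*(-64) = 28 - 256 = -228)
F(d, W) = 23 (F(d, W) = d - (-23 + d) = d + (23 - d) = 23)
N(R, t) = -3 + R + t (N(R, t) = -3 + (t + R) = -3 + (R + t) = -3 + R + t)
((-1632 - F(-45, b(-1, 10))) + N(P, -78)) - 14081 = ((-1632 - 1*23) + (-3 - 228 - 78)) - 14081 = ((-1632 - 23) - 309) - 14081 = (-1655 - 309) - 14081 = -1964 - 14081 = -16045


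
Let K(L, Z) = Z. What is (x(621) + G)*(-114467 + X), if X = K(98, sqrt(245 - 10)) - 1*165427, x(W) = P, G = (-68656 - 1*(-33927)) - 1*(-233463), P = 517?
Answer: -55769159394 + 199251*sqrt(235) ≈ -5.5766e+10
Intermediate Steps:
G = 198734 (G = (-68656 + 33927) + 233463 = -34729 + 233463 = 198734)
x(W) = 517
X = -165427 + sqrt(235) (X = sqrt(245 - 10) - 1*165427 = sqrt(235) - 165427 = -165427 + sqrt(235) ≈ -1.6541e+5)
(x(621) + G)*(-114467 + X) = (517 + 198734)*(-114467 + (-165427 + sqrt(235))) = 199251*(-279894 + sqrt(235)) = -55769159394 + 199251*sqrt(235)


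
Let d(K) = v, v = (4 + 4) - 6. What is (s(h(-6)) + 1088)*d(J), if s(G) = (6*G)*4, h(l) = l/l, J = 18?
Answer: 2224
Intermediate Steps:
h(l) = 1
v = 2 (v = 8 - 6 = 2)
d(K) = 2
s(G) = 24*G
(s(h(-6)) + 1088)*d(J) = (24*1 + 1088)*2 = (24 + 1088)*2 = 1112*2 = 2224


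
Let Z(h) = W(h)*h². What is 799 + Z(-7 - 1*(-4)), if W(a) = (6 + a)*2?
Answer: 853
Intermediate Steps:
W(a) = 12 + 2*a
Z(h) = h²*(12 + 2*h) (Z(h) = (12 + 2*h)*h² = h²*(12 + 2*h))
799 + Z(-7 - 1*(-4)) = 799 + 2*(-7 - 1*(-4))²*(6 + (-7 - 1*(-4))) = 799 + 2*(-7 + 4)²*(6 + (-7 + 4)) = 799 + 2*(-3)²*(6 - 3) = 799 + 2*9*3 = 799 + 54 = 853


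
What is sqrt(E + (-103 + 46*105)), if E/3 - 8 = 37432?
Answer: sqrt(117047) ≈ 342.12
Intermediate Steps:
E = 112320 (E = 24 + 3*37432 = 24 + 112296 = 112320)
sqrt(E + (-103 + 46*105)) = sqrt(112320 + (-103 + 46*105)) = sqrt(112320 + (-103 + 4830)) = sqrt(112320 + 4727) = sqrt(117047)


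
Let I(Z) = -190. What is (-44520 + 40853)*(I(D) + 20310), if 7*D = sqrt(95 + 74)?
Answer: -73780040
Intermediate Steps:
D = 13/7 (D = sqrt(95 + 74)/7 = sqrt(169)/7 = (1/7)*13 = 13/7 ≈ 1.8571)
(-44520 + 40853)*(I(D) + 20310) = (-44520 + 40853)*(-190 + 20310) = -3667*20120 = -73780040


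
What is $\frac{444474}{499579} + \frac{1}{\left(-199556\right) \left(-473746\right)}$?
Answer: $\frac{42020063827155403}{47229627529297304} \approx 0.8897$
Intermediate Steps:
$\frac{444474}{499579} + \frac{1}{\left(-199556\right) \left(-473746\right)} = 444474 \cdot \frac{1}{499579} - - \frac{1}{94538856776} = \frac{444474}{499579} + \frac{1}{94538856776} = \frac{42020063827155403}{47229627529297304}$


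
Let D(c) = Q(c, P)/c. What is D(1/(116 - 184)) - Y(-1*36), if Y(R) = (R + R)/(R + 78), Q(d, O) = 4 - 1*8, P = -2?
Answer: 1916/7 ≈ 273.71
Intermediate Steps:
Q(d, O) = -4 (Q(d, O) = 4 - 8 = -4)
Y(R) = 2*R/(78 + R) (Y(R) = (2*R)/(78 + R) = 2*R/(78 + R))
D(c) = -4/c
D(1/(116 - 184)) - Y(-1*36) = -4/(1/(116 - 184)) - 2*(-1*36)/(78 - 1*36) = -4/(1/(-68)) - 2*(-36)/(78 - 36) = -4/(-1/68) - 2*(-36)/42 = -4*(-68) - 2*(-36)/42 = 272 - 1*(-12/7) = 272 + 12/7 = 1916/7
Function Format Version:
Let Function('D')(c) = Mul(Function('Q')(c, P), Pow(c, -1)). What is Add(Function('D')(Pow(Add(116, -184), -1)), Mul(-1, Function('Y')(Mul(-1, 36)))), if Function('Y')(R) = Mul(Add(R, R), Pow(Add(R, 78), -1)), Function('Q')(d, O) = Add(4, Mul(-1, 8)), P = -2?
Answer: Rational(1916, 7) ≈ 273.71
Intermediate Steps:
Function('Q')(d, O) = -4 (Function('Q')(d, O) = Add(4, -8) = -4)
Function('Y')(R) = Mul(2, R, Pow(Add(78, R), -1)) (Function('Y')(R) = Mul(Mul(2, R), Pow(Add(78, R), -1)) = Mul(2, R, Pow(Add(78, R), -1)))
Function('D')(c) = Mul(-4, Pow(c, -1))
Add(Function('D')(Pow(Add(116, -184), -1)), Mul(-1, Function('Y')(Mul(-1, 36)))) = Add(Mul(-4, Pow(Pow(Add(116, -184), -1), -1)), Mul(-1, Mul(2, Mul(-1, 36), Pow(Add(78, Mul(-1, 36)), -1)))) = Add(Mul(-4, Pow(Pow(-68, -1), -1)), Mul(-1, Mul(2, -36, Pow(Add(78, -36), -1)))) = Add(Mul(-4, Pow(Rational(-1, 68), -1)), Mul(-1, Mul(2, -36, Pow(42, -1)))) = Add(Mul(-4, -68), Mul(-1, Mul(2, -36, Rational(1, 42)))) = Add(272, Mul(-1, Rational(-12, 7))) = Add(272, Rational(12, 7)) = Rational(1916, 7)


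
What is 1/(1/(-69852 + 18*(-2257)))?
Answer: -110478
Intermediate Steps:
1/(1/(-69852 + 18*(-2257))) = 1/(1/(-69852 - 40626)) = 1/(1/(-110478)) = 1/(-1/110478) = -110478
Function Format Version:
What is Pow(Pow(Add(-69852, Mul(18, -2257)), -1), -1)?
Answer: -110478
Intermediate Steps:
Pow(Pow(Add(-69852, Mul(18, -2257)), -1), -1) = Pow(Pow(Add(-69852, -40626), -1), -1) = Pow(Pow(-110478, -1), -1) = Pow(Rational(-1, 110478), -1) = -110478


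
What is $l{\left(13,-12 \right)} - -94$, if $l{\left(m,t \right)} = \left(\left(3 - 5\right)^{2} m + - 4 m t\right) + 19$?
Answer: $789$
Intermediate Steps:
$l{\left(m,t \right)} = 19 + 4 m - 4 m t$ ($l{\left(m,t \right)} = \left(\left(-2\right)^{2} m - 4 m t\right) + 19 = \left(4 m - 4 m t\right) + 19 = 19 + 4 m - 4 m t$)
$l{\left(13,-12 \right)} - -94 = \left(19 + 4 \cdot 13 - 52 \left(-12\right)\right) - -94 = \left(19 + 52 + 624\right) + 94 = 695 + 94 = 789$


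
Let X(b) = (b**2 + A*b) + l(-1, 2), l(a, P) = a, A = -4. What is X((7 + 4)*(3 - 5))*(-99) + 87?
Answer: -56442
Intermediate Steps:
X(b) = -1 + b**2 - 4*b (X(b) = (b**2 - 4*b) - 1 = -1 + b**2 - 4*b)
X((7 + 4)*(3 - 5))*(-99) + 87 = (-1 + ((7 + 4)*(3 - 5))**2 - 4*(7 + 4)*(3 - 5))*(-99) + 87 = (-1 + (11*(-2))**2 - 44*(-2))*(-99) + 87 = (-1 + (-22)**2 - 4*(-22))*(-99) + 87 = (-1 + 484 + 88)*(-99) + 87 = 571*(-99) + 87 = -56529 + 87 = -56442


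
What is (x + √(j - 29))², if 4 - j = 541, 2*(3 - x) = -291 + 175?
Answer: (61 + I*√566)² ≈ 3155.0 + 2902.5*I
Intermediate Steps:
x = 61 (x = 3 - (-291 + 175)/2 = 3 - ½*(-116) = 3 + 58 = 61)
j = -537 (j = 4 - 1*541 = 4 - 541 = -537)
(x + √(j - 29))² = (61 + √(-537 - 29))² = (61 + √(-566))² = (61 + I*√566)²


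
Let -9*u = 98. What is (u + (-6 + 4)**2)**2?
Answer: 3844/81 ≈ 47.457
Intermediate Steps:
u = -98/9 (u = -1/9*98 = -98/9 ≈ -10.889)
(u + (-6 + 4)**2)**2 = (-98/9 + (-6 + 4)**2)**2 = (-98/9 + (-2)**2)**2 = (-98/9 + 4)**2 = (-62/9)**2 = 3844/81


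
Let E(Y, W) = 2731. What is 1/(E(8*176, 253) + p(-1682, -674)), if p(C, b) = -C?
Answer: 1/4413 ≈ 0.00022660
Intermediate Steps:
1/(E(8*176, 253) + p(-1682, -674)) = 1/(2731 - 1*(-1682)) = 1/(2731 + 1682) = 1/4413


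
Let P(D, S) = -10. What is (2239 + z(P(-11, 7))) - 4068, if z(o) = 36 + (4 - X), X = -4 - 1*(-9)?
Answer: -1794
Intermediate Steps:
X = 5 (X = -4 + 9 = 5)
z(o) = 35 (z(o) = 36 + (4 - 1*5) = 36 + (4 - 5) = 36 - 1 = 35)
(2239 + z(P(-11, 7))) - 4068 = (2239 + 35) - 4068 = 2274 - 4068 = -1794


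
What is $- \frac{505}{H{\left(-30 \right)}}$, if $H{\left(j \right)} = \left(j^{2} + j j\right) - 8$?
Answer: $- \frac{505}{1792} \approx -0.28181$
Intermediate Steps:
$H{\left(j \right)} = -8 + 2 j^{2}$ ($H{\left(j \right)} = \left(j^{2} + j^{2}\right) - 8 = 2 j^{2} - 8 = -8 + 2 j^{2}$)
$- \frac{505}{H{\left(-30 \right)}} = - \frac{505}{-8 + 2 \left(-30\right)^{2}} = - \frac{505}{-8 + 2 \cdot 900} = - \frac{505}{-8 + 1800} = - \frac{505}{1792}$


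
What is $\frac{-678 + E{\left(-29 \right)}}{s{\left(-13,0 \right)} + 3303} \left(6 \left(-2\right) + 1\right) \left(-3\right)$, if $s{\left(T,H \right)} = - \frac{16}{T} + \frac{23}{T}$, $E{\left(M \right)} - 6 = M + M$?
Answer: $- \frac{156585}{21466} \approx -7.2946$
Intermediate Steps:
$E{\left(M \right)} = 6 + 2 M$ ($E{\left(M \right)} = 6 + \left(M + M\right) = 6 + 2 M$)
$s{\left(T,H \right)} = \frac{7}{T}$
$\frac{-678 + E{\left(-29 \right)}}{s{\left(-13,0 \right)} + 3303} \left(6 \left(-2\right) + 1\right) \left(-3\right) = \frac{-678 + \left(6 + 2 \left(-29\right)\right)}{\frac{7}{-13} + 3303} \left(6 \left(-2\right) + 1\right) \left(-3\right) = \frac{-678 + \left(6 - 58\right)}{7 \left(- \frac{1}{13}\right) + 3303} \left(-12 + 1\right) \left(-3\right) = \frac{-678 - 52}{- \frac{7}{13} + 3303} \left(-11\right) \left(-3\right) = - \frac{730}{\frac{42932}{13}} \left(-11\right) \left(-3\right) = \left(-730\right) \frac{13}{42932} \left(-11\right) \left(-3\right) = \left(- \frac{4745}{21466}\right) \left(-11\right) \left(-3\right) = \frac{52195}{21466} \left(-3\right) = - \frac{156585}{21466}$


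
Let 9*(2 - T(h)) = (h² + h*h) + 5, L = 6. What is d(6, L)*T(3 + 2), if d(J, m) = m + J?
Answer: -148/3 ≈ -49.333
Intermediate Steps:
d(J, m) = J + m
T(h) = 13/9 - 2*h²/9 (T(h) = 2 - ((h² + h*h) + 5)/9 = 2 - ((h² + h²) + 5)/9 = 2 - (2*h² + 5)/9 = 2 - (5 + 2*h²)/9 = 2 + (-5/9 - 2*h²/9) = 13/9 - 2*h²/9)
d(6, L)*T(3 + 2) = (6 + 6)*(13/9 - 2*(3 + 2)²/9) = 12*(13/9 - 2/9*5²) = 12*(13/9 - 2/9*25) = 12*(13/9 - 50/9) = 12*(-37/9) = -148/3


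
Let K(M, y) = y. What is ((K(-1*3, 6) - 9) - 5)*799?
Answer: -6392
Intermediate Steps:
((K(-1*3, 6) - 9) - 5)*799 = ((6 - 9) - 5)*799 = (-3 - 5)*799 = -8*799 = -6392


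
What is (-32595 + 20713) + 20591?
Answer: 8709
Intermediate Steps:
(-32595 + 20713) + 20591 = -11882 + 20591 = 8709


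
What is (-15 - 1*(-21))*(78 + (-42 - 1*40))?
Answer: -24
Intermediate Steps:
(-15 - 1*(-21))*(78 + (-42 - 1*40)) = (-15 + 21)*(78 + (-42 - 40)) = 6*(78 - 82) = 6*(-4) = -24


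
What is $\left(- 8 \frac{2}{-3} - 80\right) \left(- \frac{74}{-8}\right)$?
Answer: $- \frac{2072}{3} \approx -690.67$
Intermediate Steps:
$\left(- 8 \frac{2}{-3} - 80\right) \left(- \frac{74}{-8}\right) = \left(- 8 \cdot 2 \left(- \frac{1}{3}\right) - 80\right) \left(\left(-74\right) \left(- \frac{1}{8}\right)\right) = \left(\left(-8\right) \left(- \frac{2}{3}\right) - 80\right) \frac{37}{4} = \left(\frac{16}{3} - 80\right) \frac{37}{4} = \left(- \frac{224}{3}\right) \frac{37}{4} = - \frac{2072}{3}$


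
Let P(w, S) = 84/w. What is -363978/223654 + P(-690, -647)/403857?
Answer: -8452217696473/5193643424985 ≈ -1.6274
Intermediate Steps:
-363978/223654 + P(-690, -647)/403857 = -363978/223654 + (84/(-690))/403857 = -363978*1/223654 + (84*(-1/690))*(1/403857) = -181989/111827 - 14/115*1/403857 = -181989/111827 - 14/46443555 = -8452217696473/5193643424985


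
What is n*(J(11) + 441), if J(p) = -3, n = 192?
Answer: 84096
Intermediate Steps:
n*(J(11) + 441) = 192*(-3 + 441) = 192*438 = 84096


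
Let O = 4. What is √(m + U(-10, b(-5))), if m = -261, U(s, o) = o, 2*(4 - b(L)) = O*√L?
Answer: √(-257 - 2*I*√5) ≈ 0.1395 - 16.032*I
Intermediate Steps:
b(L) = 4 - 2*√L
√(m + U(-10, b(-5))) = √(-261 + (4 - 2*I*√5)) = √(-257 - 2*I*√5)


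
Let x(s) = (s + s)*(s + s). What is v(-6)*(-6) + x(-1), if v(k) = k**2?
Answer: -212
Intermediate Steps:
x(s) = 4*s**2 (x(s) = (2*s)*(2*s) = 4*s**2)
v(-6)*(-6) + x(-1) = (-6)**2*(-6) + 4*(-1)**2 = 36*(-6) + 4*1 = -216 + 4 = -212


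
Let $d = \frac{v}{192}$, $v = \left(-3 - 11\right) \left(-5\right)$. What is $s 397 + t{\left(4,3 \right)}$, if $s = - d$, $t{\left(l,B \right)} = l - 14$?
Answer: $- \frac{14855}{96} \approx -154.74$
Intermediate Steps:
$t{\left(l,B \right)} = -14 + l$
$v = 70$ ($v = \left(-14\right) \left(-5\right) = 70$)
$d = \frac{35}{96}$ ($d = \frac{70}{192} = 70 \cdot \frac{1}{192} = \frac{35}{96} \approx 0.36458$)
$s = - \frac{35}{96}$ ($s = \left(-1\right) \frac{35}{96} = - \frac{35}{96} \approx -0.36458$)
$s 397 + t{\left(4,3 \right)} = \left(- \frac{35}{96}\right) 397 + \left(-14 + 4\right) = - \frac{13895}{96} - 10 = - \frac{14855}{96}$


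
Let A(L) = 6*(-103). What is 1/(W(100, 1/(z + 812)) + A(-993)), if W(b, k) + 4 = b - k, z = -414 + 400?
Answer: -798/416557 ≈ -0.0019157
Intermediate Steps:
z = -14
A(L) = -618
W(b, k) = -4 + b - k (W(b, k) = -4 + (b - k) = -4 + b - k)
1/(W(100, 1/(z + 812)) + A(-993)) = 1/((-4 + 100 - 1/(-14 + 812)) - 618) = 1/((-4 + 100 - 1/798) - 618) = 1/(76607/798 - 618) = 1/(-416557/798) = -798/416557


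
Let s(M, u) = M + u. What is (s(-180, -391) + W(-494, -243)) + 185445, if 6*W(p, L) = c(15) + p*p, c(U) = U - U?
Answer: 676640/3 ≈ 2.2555e+5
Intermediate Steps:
c(U) = 0
W(p, L) = p**2/6 (W(p, L) = (0 + p*p)/6 = (0 + p**2)/6 = p**2/6)
(s(-180, -391) + W(-494, -243)) + 185445 = ((-180 - 391) + (1/6)*(-494)**2) + 185445 = (-571 + (1/6)*244036) + 185445 = (-571 + 122018/3) + 185445 = 120305/3 + 185445 = 676640/3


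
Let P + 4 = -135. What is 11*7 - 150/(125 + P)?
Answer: 614/7 ≈ 87.714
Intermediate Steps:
P = -139 (P = -4 - 135 = -139)
11*7 - 150/(125 + P) = 11*7 - 150/(125 - 139) = 77 - 150/(-14) = 77 - 1/14*(-150) = 77 + 75/7 = 614/7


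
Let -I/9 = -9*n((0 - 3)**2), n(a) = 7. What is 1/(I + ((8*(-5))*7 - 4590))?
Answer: -1/4303 ≈ -0.00023240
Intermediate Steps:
I = 567 (I = -(-81)*7 = -9*(-63) = 567)
1/(I + ((8*(-5))*7 - 4590)) = 1/(567 + ((8*(-5))*7 - 4590)) = 1/(567 + (-40*7 - 4590)) = 1/(567 + (-280 - 4590)) = 1/(567 - 4870) = 1/(-4303) = -1/4303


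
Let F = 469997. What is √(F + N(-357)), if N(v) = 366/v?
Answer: √6655612999/119 ≈ 685.56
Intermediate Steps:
√(F + N(-357)) = √(469997 + 366/(-357)) = √(469997 + 366*(-1/357)) = √(469997 - 122/119) = √(55929521/119) = √6655612999/119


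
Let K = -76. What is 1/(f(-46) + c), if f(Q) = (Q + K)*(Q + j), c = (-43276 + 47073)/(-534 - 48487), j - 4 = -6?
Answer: 49021/287063179 ≈ 0.00017077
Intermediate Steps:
j = -2 (j = 4 - 6 = -2)
c = -3797/49021 (c = 3797/(-49021) = 3797*(-1/49021) = -3797/49021 ≈ -0.077457)
f(Q) = (-76 + Q)*(-2 + Q) (f(Q) = (Q - 76)*(Q - 2) = (-76 + Q)*(-2 + Q))
1/(f(-46) + c) = 1/((152 + (-46)² - 78*(-46)) - 3797/49021) = 1/((152 + 2116 + 3588) - 3797/49021) = 1/(5856 - 3797/49021) = 1/(287063179/49021) = 49021/287063179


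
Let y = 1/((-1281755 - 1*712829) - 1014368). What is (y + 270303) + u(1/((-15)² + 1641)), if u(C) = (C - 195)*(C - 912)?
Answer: 130422367656475633/291028846392 ≈ 4.4814e+5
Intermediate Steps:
u(C) = (-912 + C)*(-195 + C) (u(C) = (-195 + C)*(-912 + C) = (-912 + C)*(-195 + C))
y = -1/3008952 (y = 1/((-1281755 - 712829) - 1014368) = 1/(-1994584 - 1014368) = 1/(-3008952) = -1/3008952 ≈ -3.3234e-7)
(y + 270303) + u(1/((-15)² + 1641)) = (-1/3008952 + 270303) + (177840 + (1/((-15)² + 1641))² - 1107/((-15)² + 1641)) = 813328752455/3008952 + (177840 + (1/(225 + 1641))² - 1107/(225 + 1641)) = 813328752455/3008952 + (177840 + (1/1866)² - 1107/1866) = 813328752455/3008952 + (177840 + (1/1866)² - 1107*1/1866) = 813328752455/3008952 + (177840 + 1/3481956 - 369/622) = 813328752455/3008952 + 619228989379/3481956 = 130422367656475633/291028846392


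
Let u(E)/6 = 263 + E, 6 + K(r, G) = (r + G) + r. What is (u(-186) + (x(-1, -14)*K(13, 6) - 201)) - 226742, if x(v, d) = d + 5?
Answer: -226715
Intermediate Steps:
K(r, G) = -6 + G + 2*r (K(r, G) = -6 + ((r + G) + r) = -6 + ((G + r) + r) = -6 + (G + 2*r) = -6 + G + 2*r)
x(v, d) = 5 + d
u(E) = 1578 + 6*E (u(E) = 6*(263 + E) = 1578 + 6*E)
(u(-186) + (x(-1, -14)*K(13, 6) - 201)) - 226742 = ((1578 + 6*(-186)) + ((5 - 14)*(-6 + 6 + 2*13) - 201)) - 226742 = ((1578 - 1116) + (-9*(-6 + 6 + 26) - 201)) - 226742 = (462 + (-9*26 - 201)) - 226742 = (462 + (-234 - 201)) - 226742 = (462 - 435) - 226742 = 27 - 226742 = -226715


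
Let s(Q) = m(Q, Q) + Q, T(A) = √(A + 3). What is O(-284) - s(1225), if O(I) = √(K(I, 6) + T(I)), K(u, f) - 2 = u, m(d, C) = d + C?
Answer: -3675 + √(-282 + I*√281) ≈ -3674.5 + 16.8*I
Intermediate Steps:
T(A) = √(3 + A)
m(d, C) = C + d
K(u, f) = 2 + u
O(I) = √(2 + I + √(3 + I)) (O(I) = √((2 + I) + √(3 + I)) = √(2 + I + √(3 + I)))
s(Q) = 3*Q (s(Q) = (Q + Q) + Q = 2*Q + Q = 3*Q)
O(-284) - s(1225) = √(2 - 284 + √(3 - 284)) - 3*1225 = √(2 - 284 + √(-281)) - 1*3675 = √(2 - 284 + I*√281) - 3675 = √(-282 + I*√281) - 3675 = -3675 + √(-282 + I*√281)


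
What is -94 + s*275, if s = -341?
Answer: -93869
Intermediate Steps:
-94 + s*275 = -94 - 341*275 = -94 - 93775 = -93869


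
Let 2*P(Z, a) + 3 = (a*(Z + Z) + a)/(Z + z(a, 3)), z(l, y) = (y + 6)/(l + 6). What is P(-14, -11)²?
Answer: 741321/6241 ≈ 118.78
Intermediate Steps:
z(l, y) = (6 + y)/(6 + l)
P(Z, a) = -3/2 + (a + 2*Z*a)/(2*(Z + 9/(6 + a))) (P(Z, a) = -3/2 + ((a*(Z + Z) + a)/(Z + (6 + 3)/(6 + a)))/2 = -3/2 + ((a*(2*Z) + a)/(Z + 9/(6 + a)))/2 = -3/2 + ((2*Z*a + a)/(Z + 9/(6 + a)))/2 = -3/2 + ((a + 2*Z*a)/(Z + 9/(6 + a)))/2 = -3/2 + (a + 2*Z*a)/(2*(Z + 9/(6 + a))))
P(-14, -11)² = ((-27 + (6 - 11)*(-11 - 3*(-14) + 2*(-14)*(-11)))/(2*(9 - 14*(6 - 11))))² = ((-27 - 5*(-11 + 42 + 308))/(2*(9 - 14*(-5))))² = ((-27 - 5*339)/(2*(9 + 70)))² = ((½)*(-27 - 1695)/79)² = ((½)*(1/79)*(-1722))² = (-861/79)² = 741321/6241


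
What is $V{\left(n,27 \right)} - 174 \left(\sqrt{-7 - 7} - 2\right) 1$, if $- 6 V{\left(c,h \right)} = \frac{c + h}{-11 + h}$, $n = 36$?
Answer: $\frac{11115}{32} - 174 i \sqrt{14} \approx 347.34 - 651.05 i$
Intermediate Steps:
$V{\left(c,h \right)} = - \frac{c + h}{6 \left(-11 + h\right)}$ ($V{\left(c,h \right)} = - \frac{\left(c + h\right) \frac{1}{-11 + h}}{6} = - \frac{\frac{1}{-11 + h} \left(c + h\right)}{6} = - \frac{c + h}{6 \left(-11 + h\right)}$)
$V{\left(n,27 \right)} - 174 \left(\sqrt{-7 - 7} - 2\right) 1 = \frac{\left(-1\right) 36 - 27}{6 \left(-11 + 27\right)} - 174 \left(\sqrt{-7 - 7} - 2\right) 1 = \frac{-36 - 27}{6 \cdot 16} - 174 \left(\sqrt{-14} - 2\right) 1 = \frac{1}{6} \cdot \frac{1}{16} \left(-63\right) - 174 \left(i \sqrt{14} - 2\right) 1 = - \frac{21}{32} - 174 \left(-2 + i \sqrt{14}\right) 1 = - \frac{21}{32} - 174 \left(-2 + i \sqrt{14}\right) = - \frac{21}{32} + \left(348 - 174 i \sqrt{14}\right) = \frac{11115}{32} - 174 i \sqrt{14}$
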